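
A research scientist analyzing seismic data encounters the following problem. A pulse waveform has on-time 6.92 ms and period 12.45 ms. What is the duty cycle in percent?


Duty cycle as a percentage:
DC = (t_on / T) * 100
   = (6.92 / 12.45) * 100
   = 0.555823 * 100
   = 55.58 %

55.58 %


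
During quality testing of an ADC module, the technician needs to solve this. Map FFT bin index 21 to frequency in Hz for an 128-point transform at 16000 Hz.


Frequency of DFT bin k:
f_k = k * fs / N
    = 21 * 16000 / 128
    = 336000 / 128
    = 2625.0 Hz

2625.0 Hz


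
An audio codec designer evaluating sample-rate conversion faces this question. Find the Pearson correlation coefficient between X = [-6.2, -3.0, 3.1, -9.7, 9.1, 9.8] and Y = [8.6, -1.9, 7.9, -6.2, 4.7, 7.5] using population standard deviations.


Pearson correlation coefficient (population):
r = cov(X,Y) / (std(X) * std(Y))
Mean X = 0.5167, Mean Y = 3.4333
Cov(X,Y) = 23.772778
Std(X) = 7.398067, Std(Y) = 5.568263
r = 0.5771

0.5771


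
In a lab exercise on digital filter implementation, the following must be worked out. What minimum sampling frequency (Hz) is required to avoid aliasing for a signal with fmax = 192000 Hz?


The Nyquist rate is twice the maximum frequency component.
fs_min = 2 * fmax
      = 2 * 192000
      = 384000 Hz

384000


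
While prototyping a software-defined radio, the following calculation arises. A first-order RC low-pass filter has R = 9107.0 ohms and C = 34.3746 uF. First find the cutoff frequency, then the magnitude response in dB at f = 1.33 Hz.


Step 1 — cutoff frequency:
fc = 1 / (2*pi*R*C)
C = 34.3746 uF = 3.43746e-05 F
fc = 1 / (2*pi*9107.0*3.43746e-05)
   = 0.508402 Hz

Step 2 — magnitude at f = 1.33 Hz:
|H(f)| = 1 / sqrt(1 + (f/fc)^2)
f/fc = 1.33 / 0.508402 = 2.61604
|H| = 1 / sqrt(1 + 6.843665) = 0.3570594
|H|_dB = 20*log10(0.3570594) = -8.95 dB

fc = 0.508402 Hz; |H(1.33 Hz)| = -8.95 dB


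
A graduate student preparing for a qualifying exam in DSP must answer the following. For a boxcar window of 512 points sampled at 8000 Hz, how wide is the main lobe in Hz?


Main lobe width for a rectangular window:
Width = 2 * fs / N
      = 2 * 8000 / 512
      = 16000 / 512
      = 31.25 Hz

31.25 Hz


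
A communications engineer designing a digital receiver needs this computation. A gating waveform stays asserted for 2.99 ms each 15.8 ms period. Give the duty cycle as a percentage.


Duty cycle as a percentage:
DC = (t_on / T) * 100
   = (2.99 / 15.8) * 100
   = 0.189241 * 100
   = 18.92 %

18.92 %


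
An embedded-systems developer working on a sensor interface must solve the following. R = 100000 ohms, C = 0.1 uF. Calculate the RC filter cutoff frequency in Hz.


Cutoff frequency of a first-order RC filter:
fc = 1 / (2 * pi * R * C)
C = 0.1 uF = 1e-07 F
fc = 1 / (2 * pi * 100000 * 1e-07)
   = 1 / 0.062831853071796
   = 15.915494 Hz

15.915494 Hz


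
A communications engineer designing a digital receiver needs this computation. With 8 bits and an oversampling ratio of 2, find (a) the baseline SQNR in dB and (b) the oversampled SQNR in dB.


Step 1 — baseline SQNR at Nyquist:
SQNR_base = 6.02*N + 1.76
          = 6.02*8 + 1.76
          = 49.92 dB

Step 2 — oversampling processing gain:
G = 10*log10(OSR) = 10*log10(2) = 3.01 dB

Step 3 — total:
SQNR_total = 49.92 + 3.01 = 52.93 dB

Base SQNR = 49.92 dB; oversampled SQNR = 52.93 dB


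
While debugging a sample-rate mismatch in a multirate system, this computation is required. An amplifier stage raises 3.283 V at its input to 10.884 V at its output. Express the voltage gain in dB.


Voltage gain in dB:
G = 20 * log10(Vout / Vin)
  = 20 * log10(10.884 / 3.283)
  = 20 * log10(3.31526)
  = 20 * 0.520518
  = 10.41 dB

10.41 dB


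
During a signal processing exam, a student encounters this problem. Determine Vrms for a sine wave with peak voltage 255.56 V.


RMS voltage for a sinusoidal waveform:
V_rms = V_peak / sqrt(2)
      = 255.56 / 1.414214
      = 180.708 V

180.708 V


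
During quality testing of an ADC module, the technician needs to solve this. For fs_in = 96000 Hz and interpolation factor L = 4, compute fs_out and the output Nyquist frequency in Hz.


Step 1 — output sample rate after interpolation by L:
fs_out = L * fs_in = 4 * 96000 = 384000 Hz

Step 2 — Nyquist frequency of the output stream:
f_Nyq = fs_out / 2 = 384000 / 2 = 192000.0 Hz

fs_out = 384000 Hz; f_Nyquist = 192000.0 Hz


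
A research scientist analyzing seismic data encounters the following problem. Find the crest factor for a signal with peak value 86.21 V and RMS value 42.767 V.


Crest factor is the ratio of peak to RMS:
CF = V_peak / V_rms
   = 86.21 / 42.767
   = 2.0158

2.0158


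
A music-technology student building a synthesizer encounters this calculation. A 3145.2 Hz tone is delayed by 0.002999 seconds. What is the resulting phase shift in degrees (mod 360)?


Phase shift from frequency and time delay:
phi = 360 * f * t_delay
    = 360 * 3145.2 * 0.002999
    = 3395.68 degrees
    mod 360 = 155.68 degrees

155.68 degrees


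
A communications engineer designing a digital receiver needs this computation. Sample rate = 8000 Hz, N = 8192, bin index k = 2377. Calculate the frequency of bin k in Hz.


Frequency of DFT bin k:
f_k = k * fs / N
    = 2377 * 8000 / 8192
    = 19016000 / 8192
    = 2321.289 Hz

2321.289 Hz


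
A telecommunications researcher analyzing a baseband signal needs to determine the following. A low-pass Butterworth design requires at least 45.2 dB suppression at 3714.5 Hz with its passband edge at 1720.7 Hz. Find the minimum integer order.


Butterworth filter order formula:
n = log10(10^(A/10) - 1) / (2 * log10(f_stop/f_pass))
10^(45.2/10) - 1 = 33112.1121
f_stop/f_pass = 3714.5 / 1720.7 = 2.1587
n = 6.7625 -> ceil = 7

7


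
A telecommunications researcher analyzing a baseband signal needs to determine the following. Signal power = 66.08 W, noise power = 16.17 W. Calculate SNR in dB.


SNR in decibels:
SNR = 10 * log10(Ps / Pn)
    = 10 * log10(66.08 / 16.17)
    = 10 * log10(4.0866)
    = 10 * 0.6114
    = 6.11 dB

6.11 dB


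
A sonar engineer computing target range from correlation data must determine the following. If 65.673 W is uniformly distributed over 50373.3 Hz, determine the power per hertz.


Power spectral density:
PSD = P / BW
    = 65.673 / 50373.3
    = 0.00130373 W/Hz

0.00130373 W/Hz


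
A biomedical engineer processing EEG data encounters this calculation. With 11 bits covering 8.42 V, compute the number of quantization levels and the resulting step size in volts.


Step 1 — number of quantization levels:
L = 2^N = 2^11 = 2048

Step 2 — LSB step size:
delta = Vfs / L
      = 8.42 / 2048
      = 0.00411133 V

Levels = 2048; step size = 0.00411133 V


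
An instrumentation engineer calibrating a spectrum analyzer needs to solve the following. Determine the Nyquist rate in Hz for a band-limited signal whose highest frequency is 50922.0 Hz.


The Nyquist rate is twice the maximum frequency component.
fs_min = 2 * fmax
      = 2 * 50922.0
      = 101844.0 Hz

101844.0


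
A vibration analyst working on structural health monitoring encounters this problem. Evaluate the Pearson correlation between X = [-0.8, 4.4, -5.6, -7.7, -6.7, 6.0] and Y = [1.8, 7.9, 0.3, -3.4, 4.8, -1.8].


Pearson correlation coefficient (population):
r = cov(X,Y) / (std(X) * std(Y))
Mean X = -1.7333, Mean Y = 1.6
Cov(X,Y) = 5.25
Std(X) = 5.377629, Std(Y) = 3.834493
r = 0.2546

0.2546


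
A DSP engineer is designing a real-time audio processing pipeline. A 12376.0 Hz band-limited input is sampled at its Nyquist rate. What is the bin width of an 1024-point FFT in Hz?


Step 1 — Nyquist sampling rate:
fs = 2 * fmax = 2 * 12376.0 = 24752.0 Hz

Step 2 — DFT bin spacing:
df = fs / N = 24752.0 / 1024 = 24.1719 Hz

24.1719 Hz


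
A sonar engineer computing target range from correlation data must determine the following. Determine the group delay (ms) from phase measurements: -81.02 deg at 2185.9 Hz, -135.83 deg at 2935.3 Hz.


Group delay from phase difference:
tau = -d(phi)/d(omega)
d(phi) = -54.81 deg = -0.956615 rad
d(omega) = 2*pi*(2935.3 - 2185.9) = 4708.6191 rad/s
tau = -(-0.956615) / 4708.6191
    = 0.2032 ms

0.2032 ms


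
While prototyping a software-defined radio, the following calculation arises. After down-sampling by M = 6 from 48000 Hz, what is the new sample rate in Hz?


Decimation reduces the sample rate:
fs_out = fs_in / M
       = 48000 / 6
       = 8000.0 Hz

8000.0 Hz


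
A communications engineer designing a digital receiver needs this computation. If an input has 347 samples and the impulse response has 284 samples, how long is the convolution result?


Linear convolution output length:
L = N + M - 1
  = 347 + 284 - 1
  = 630 samples

630


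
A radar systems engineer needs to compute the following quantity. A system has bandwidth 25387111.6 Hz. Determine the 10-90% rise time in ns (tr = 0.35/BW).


Rise time from bandwidth relationship:
tr = 0.35 / BW
   = 0.35 / 25387111.6
   = 1.378652308e-08 s
   = 13.7865 ns

13.7865 ns


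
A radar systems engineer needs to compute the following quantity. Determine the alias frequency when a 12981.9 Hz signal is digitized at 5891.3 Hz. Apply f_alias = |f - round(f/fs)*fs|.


Compute the nearest integer multiple of fs to the signal:
n = round(12981.9 / 5891.3) = 2
f_alias = |12981.9 - 2 * 5891.3|
        = |12981.9 - 11782.6|
        = 1199.3 Hz

1199.3


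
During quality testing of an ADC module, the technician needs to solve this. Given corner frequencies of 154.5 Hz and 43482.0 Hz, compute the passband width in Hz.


Bandwidth is the difference of -3dB frequencies:
BW = f_high - f_low
   = 43482.0 - 154.5
   = 43327.5 Hz

43327.5 Hz


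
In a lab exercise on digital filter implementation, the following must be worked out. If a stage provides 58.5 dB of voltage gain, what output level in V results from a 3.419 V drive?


Output voltage from dB gain:
V_out = V_in * 10^(gain_dB / 20)
      = 3.419 * 10^(58.5 / 20)
      = 3.419 * 841.395142
      = 2876.73 V

2876.73 V


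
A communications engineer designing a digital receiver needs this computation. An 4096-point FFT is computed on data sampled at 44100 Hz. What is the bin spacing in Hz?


DFT frequency resolution:
df = fs / N
   = 44100 / 4096
   = 10.7666 Hz

10.7666 Hz


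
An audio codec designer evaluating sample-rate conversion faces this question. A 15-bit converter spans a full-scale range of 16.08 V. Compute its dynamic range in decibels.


Dynamic range from full-scale to LSB:
V_min = V_max / 2^bits = 16.08 / 2^15
DR = 20 * log10(V_max / V_min)
   = 20 * log10(2^15)
   = 20 * 15 * log10(2)
   = 90.31 dB

90.31 dB


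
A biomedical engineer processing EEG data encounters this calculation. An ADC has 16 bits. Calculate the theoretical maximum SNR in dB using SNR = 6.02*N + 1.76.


Theoretical SNR for a full-scale sinusoid:
SNR = 6.02 * N + 1.76
    = 6.02 * 16 + 1.76
    = 96.32 + 1.76
    = 98.08 dB

98.08 dB


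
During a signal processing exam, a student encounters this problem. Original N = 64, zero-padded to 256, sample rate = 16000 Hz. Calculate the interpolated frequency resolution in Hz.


Frequency resolution after zero-padding:
N_padded = 64 * 4 = 256
df = fs / N_padded
   = 16000 / 256
   = 62.5 Hz

62.5 Hz


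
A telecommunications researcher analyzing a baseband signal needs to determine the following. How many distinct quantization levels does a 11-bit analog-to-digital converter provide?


Number of quantization levels = 2^N
= 2^11
= 2048

2048


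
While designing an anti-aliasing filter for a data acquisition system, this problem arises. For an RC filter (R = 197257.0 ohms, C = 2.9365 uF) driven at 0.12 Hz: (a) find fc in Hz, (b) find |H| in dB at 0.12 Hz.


Step 1 — cutoff frequency:
fc = 1 / (2*pi*R*C)
C = 2.9365 uF = 2.9365e-06 F
fc = 1 / (2*pi*197257.0*2.9365e-06)
   = 0.274763 Hz

Step 2 — magnitude at f = 0.12 Hz:
|H(f)| = 1 / sqrt(1 + (f/fc)^2)
f/fc = 0.12 / 0.274763 = 0.43674
|H| = 1 / sqrt(1 + 0.190742) = 0.9164128
|H|_dB = 20*log10(0.9164128) = -0.76 dB

fc = 0.274763 Hz; |H(0.12 Hz)| = -0.76 dB


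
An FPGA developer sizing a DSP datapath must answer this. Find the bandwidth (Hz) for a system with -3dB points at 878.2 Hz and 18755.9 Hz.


Bandwidth is the difference of -3dB frequencies:
BW = f_high - f_low
   = 18755.9 - 878.2
   = 17877.7 Hz

17877.7 Hz


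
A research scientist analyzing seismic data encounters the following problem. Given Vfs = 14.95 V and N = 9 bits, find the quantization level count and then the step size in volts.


Step 1 — number of quantization levels:
L = 2^N = 2^9 = 512

Step 2 — LSB step size:
delta = Vfs / L
      = 14.95 / 512
      = 0.02919922 V

Levels = 512; step size = 0.02919922 V


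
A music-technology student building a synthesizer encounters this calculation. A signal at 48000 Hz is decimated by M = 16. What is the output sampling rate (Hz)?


Decimation reduces the sample rate:
fs_out = fs_in / M
       = 48000 / 16
       = 3000.0 Hz

3000.0 Hz


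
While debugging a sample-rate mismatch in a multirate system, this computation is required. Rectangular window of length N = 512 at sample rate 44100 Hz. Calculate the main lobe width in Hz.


Main lobe width for a rectangular window:
Width = 2 * fs / N
      = 2 * 44100 / 512
      = 88200 / 512
      = 172.266 Hz

172.266 Hz


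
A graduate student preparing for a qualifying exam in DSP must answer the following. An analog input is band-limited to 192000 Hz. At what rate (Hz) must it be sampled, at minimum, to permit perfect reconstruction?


The Nyquist rate is twice the maximum frequency component.
fs_min = 2 * fmax
      = 2 * 192000
      = 384000 Hz

384000


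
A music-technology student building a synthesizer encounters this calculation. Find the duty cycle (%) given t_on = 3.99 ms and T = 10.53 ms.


Duty cycle as a percentage:
DC = (t_on / T) * 100
   = (3.99 / 10.53) * 100
   = 0.378917 * 100
   = 37.89 %

37.89 %


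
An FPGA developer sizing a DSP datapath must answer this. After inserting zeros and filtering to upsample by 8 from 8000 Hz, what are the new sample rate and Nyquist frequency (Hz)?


Step 1 — output sample rate after interpolation by L:
fs_out = L * fs_in = 8 * 8000 = 64000 Hz

Step 2 — Nyquist frequency of the output stream:
f_Nyq = fs_out / 2 = 64000 / 2 = 32000.0 Hz

fs_out = 64000 Hz; f_Nyquist = 32000.0 Hz


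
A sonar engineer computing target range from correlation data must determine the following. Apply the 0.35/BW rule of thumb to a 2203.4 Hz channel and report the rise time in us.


Rise time from bandwidth relationship:
tr = 0.35 / BW
   = 0.35 / 2203.4
   = 0.0001588454207 s
   = 158.8454 us

158.8454 us


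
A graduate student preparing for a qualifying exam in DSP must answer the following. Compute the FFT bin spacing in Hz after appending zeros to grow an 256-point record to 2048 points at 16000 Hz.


Frequency resolution after zero-padding:
N_padded = 256 * 8 = 2048
df = fs / N_padded
   = 16000 / 2048
   = 7.8125 Hz

7.8125 Hz


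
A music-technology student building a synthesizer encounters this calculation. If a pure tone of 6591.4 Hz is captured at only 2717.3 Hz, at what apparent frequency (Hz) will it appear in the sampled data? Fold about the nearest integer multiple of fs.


Compute the nearest integer multiple of fs to the signal:
n = round(6591.4 / 2717.3) = 2
f_alias = |6591.4 - 2 * 2717.3|
        = |6591.4 - 5434.6|
        = 1156.8 Hz

1156.8


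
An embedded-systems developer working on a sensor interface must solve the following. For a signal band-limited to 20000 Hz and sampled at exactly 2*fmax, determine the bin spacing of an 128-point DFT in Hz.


Step 1 — Nyquist sampling rate:
fs = 2 * fmax = 2 * 20000 = 40000 Hz

Step 2 — DFT bin spacing:
df = fs / N = 40000 / 128 = 312.5 Hz

312.5 Hz


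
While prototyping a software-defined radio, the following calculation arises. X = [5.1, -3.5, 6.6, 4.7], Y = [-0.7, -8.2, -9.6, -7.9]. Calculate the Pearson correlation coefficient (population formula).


Pearson correlation coefficient (population):
r = cov(X,Y) / (std(X) * std(Y))
Mean X = 3.225, Mean Y = -6.6
Cov(X,Y) = 2.445
Std(X) = 3.946755, Std(Y) = 3.466266
r = 0.1787

0.1787


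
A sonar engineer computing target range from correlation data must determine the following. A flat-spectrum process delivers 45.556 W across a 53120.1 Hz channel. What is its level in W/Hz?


Power spectral density:
PSD = P / BW
    = 45.556 / 53120.1
    = 0.0008576 W/Hz

0.0008576 W/Hz


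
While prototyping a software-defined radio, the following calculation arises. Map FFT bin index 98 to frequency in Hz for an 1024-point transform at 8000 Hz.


Frequency of DFT bin k:
f_k = k * fs / N
    = 98 * 8000 / 1024
    = 784000 / 1024
    = 765.625 Hz

765.625 Hz


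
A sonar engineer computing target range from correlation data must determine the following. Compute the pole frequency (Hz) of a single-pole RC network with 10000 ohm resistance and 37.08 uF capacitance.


Cutoff frequency of a first-order RC filter:
fc = 1 / (2 * pi * R * C)
C = 37.08 uF = 3.708e-05 F
fc = 1 / (2 * pi * 10000 * 3.708e-05)
   = 1 / 2.3298051119022
   = 0.42922 Hz

0.42922 Hz


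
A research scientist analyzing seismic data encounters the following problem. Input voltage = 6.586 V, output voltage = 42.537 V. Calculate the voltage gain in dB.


Voltage gain in dB:
G = 20 * log10(Vout / Vin)
  = 20 * log10(42.537 / 6.586)
  = 20 * log10(6.4587)
  = 20 * 0.810145
  = 16.2 dB

16.2 dB


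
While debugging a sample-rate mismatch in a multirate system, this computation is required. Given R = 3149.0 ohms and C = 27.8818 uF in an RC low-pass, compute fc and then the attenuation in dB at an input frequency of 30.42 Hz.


Step 1 — cutoff frequency:
fc = 1 / (2*pi*R*C)
C = 27.8818 uF = 2.78818e-05 F
fc = 1 / (2*pi*3149.0*2.78818e-05)
   = 1.8127 Hz

Step 2 — magnitude at f = 30.42 Hz:
|H(f)| = 1 / sqrt(1 + (f/fc)^2)
f/fc = 30.42 / 1.8127 = 16.781597
|H| = 1 / sqrt(1 + 281.621998) = 0.0594836
|H|_dB = 20*log10(0.0594836) = -24.51 dB

fc = 1.8127 Hz; |H(30.42 Hz)| = -24.51 dB


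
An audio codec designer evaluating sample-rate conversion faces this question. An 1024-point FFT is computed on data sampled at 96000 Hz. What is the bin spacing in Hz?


DFT frequency resolution:
df = fs / N
   = 96000 / 1024
   = 93.75 Hz

93.75 Hz


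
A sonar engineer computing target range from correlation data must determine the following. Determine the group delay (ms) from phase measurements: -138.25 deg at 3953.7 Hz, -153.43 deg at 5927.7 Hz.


Group delay from phase difference:
tau = -d(phi)/d(omega)
d(phi) = -15.18 deg = -0.264941 rad
d(omega) = 2*pi*(5927.7 - 3953.7) = 12403.0078 rad/s
tau = -(-0.264941) / 12403.0078
    = 0.0214 ms

0.0214 ms


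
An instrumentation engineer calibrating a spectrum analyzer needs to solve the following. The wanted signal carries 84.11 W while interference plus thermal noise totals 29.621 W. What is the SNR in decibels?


SNR in decibels:
SNR = 10 * log10(Ps / Pn)
    = 10 * log10(84.11 / 29.621)
    = 10 * log10(2.8395)
    = 10 * 0.4532
    = 4.53 dB

4.53 dB


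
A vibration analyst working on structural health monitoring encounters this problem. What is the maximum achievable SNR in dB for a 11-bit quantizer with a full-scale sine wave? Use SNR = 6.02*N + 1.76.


Theoretical SNR for a full-scale sinusoid:
SNR = 6.02 * N + 1.76
    = 6.02 * 11 + 1.76
    = 66.22 + 1.76
    = 67.98 dB

67.98 dB


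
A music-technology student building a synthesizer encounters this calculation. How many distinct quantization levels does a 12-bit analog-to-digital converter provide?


Number of quantization levels = 2^N
= 2^12
= 4096

4096


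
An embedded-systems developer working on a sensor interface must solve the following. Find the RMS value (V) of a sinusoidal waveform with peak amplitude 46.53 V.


RMS voltage for a sinusoidal waveform:
V_rms = V_peak / sqrt(2)
      = 46.53 / 1.414214
      = 32.902 V

32.902 V


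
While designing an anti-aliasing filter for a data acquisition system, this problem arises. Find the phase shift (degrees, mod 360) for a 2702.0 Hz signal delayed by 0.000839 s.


Phase shift from frequency and time delay:
phi = 360 * f * t_delay
    = 360 * 2702.0 * 0.000839
    = 816.11 degrees
    mod 360 = 96.11 degrees

96.11 degrees


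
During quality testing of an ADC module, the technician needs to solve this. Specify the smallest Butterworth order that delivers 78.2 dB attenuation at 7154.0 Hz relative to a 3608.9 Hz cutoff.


Butterworth filter order formula:
n = log10(10^(A/10) - 1) / (2 * log10(f_stop/f_pass))
10^(78.2/10) - 1 = 66069343.8008
f_stop/f_pass = 7154.0 / 3608.9 = 1.9823
n = 13.1573 -> ceil = 14

14


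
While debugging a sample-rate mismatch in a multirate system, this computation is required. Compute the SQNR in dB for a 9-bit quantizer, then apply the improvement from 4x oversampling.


Step 1 — baseline SQNR at Nyquist:
SQNR_base = 6.02*N + 1.76
          = 6.02*9 + 1.76
          = 55.94 dB

Step 2 — oversampling processing gain:
G = 10*log10(OSR) = 10*log10(4) = 6.02 dB

Step 3 — total:
SQNR_total = 55.94 + 6.02 = 61.96 dB

Base SQNR = 55.94 dB; oversampled SQNR = 61.96 dB


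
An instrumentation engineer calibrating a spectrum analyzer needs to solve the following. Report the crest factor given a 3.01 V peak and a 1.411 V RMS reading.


Crest factor is the ratio of peak to RMS:
CF = V_peak / V_rms
   = 3.01 / 1.411
   = 2.1332

2.1332


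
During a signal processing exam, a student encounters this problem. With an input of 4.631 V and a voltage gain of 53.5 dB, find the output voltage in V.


Output voltage from dB gain:
V_out = V_in * 10^(gain_dB / 20)
      = 4.631 * 10^(53.5 / 20)
      = 4.631 * 473.151259
      = 2191.1635 V

2191.1635 V


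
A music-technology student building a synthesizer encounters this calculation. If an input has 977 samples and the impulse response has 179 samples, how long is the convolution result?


Linear convolution output length:
L = N + M - 1
  = 977 + 179 - 1
  = 1155 samples

1155


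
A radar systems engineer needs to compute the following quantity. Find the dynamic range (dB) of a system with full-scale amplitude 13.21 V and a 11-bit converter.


Dynamic range from full-scale to LSB:
V_min = V_max / 2^bits = 13.21 / 2^11
DR = 20 * log10(V_max / V_min)
   = 20 * log10(2^11)
   = 20 * 11 * log10(2)
   = 66.23 dB

66.23 dB


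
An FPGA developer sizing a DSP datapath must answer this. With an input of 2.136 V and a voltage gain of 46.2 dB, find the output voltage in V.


Output voltage from dB gain:
V_out = V_in * 10^(gain_dB / 20)
      = 2.136 * 10^(46.2 / 20)
      = 2.136 * 204.173794
      = 436.1152 V

436.1152 V


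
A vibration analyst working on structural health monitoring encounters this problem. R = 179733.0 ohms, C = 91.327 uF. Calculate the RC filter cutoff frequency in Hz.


Cutoff frequency of a first-order RC filter:
fc = 1 / (2 * pi * R * C)
C = 91.327 uF = 9.1327e-05 F
fc = 1 / (2 * pi * 179733.0 * 9.1327e-05)
   = 1 / 103.13519248675
   = 0.009696 Hz

0.009696 Hz


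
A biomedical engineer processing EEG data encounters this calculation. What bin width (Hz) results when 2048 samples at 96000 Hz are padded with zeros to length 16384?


Frequency resolution after zero-padding:
N_padded = 2048 * 8 = 16384
df = fs / N_padded
   = 96000 / 16384
   = 5.8594 Hz

5.8594 Hz


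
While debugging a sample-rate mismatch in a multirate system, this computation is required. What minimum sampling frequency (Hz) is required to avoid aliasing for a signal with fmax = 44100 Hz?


The Nyquist rate is twice the maximum frequency component.
fs_min = 2 * fmax
      = 2 * 44100
      = 88200 Hz

88200


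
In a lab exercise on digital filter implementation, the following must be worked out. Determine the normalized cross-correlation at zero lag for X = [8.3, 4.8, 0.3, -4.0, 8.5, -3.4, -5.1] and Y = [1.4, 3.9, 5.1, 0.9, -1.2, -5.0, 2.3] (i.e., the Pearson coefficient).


Pearson correlation coefficient (population):
r = cov(X,Y) / (std(X) * std(Y))
Mean X = 1.3429, Mean Y = 1.0571
Cov(X,Y) = 1.914694
Std(X) = 5.414493, Std(Y) = 3.114417
r = 0.1135

0.1135


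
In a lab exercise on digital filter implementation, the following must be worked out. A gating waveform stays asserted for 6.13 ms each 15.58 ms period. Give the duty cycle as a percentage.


Duty cycle as a percentage:
DC = (t_on / T) * 100
   = (6.13 / 15.58) * 100
   = 0.393453 * 100
   = 39.35 %

39.35 %


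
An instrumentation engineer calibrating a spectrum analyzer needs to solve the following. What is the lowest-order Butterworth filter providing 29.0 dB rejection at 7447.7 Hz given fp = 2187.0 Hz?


Butterworth filter order formula:
n = log10(10^(A/10) - 1) / (2 * log10(f_stop/f_pass))
10^(29.0/10) - 1 = 793.3282
f_stop/f_pass = 7447.7 / 2187.0 = 3.4054
n = 2.7242 -> ceil = 3

3


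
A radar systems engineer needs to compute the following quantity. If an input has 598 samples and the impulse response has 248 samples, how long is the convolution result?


Linear convolution output length:
L = N + M - 1
  = 598 + 248 - 1
  = 845 samples

845


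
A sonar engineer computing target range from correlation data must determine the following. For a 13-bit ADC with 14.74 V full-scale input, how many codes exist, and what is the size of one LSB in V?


Step 1 — number of quantization levels:
L = 2^N = 2^13 = 8192

Step 2 — LSB step size:
delta = Vfs / L
      = 14.74 / 8192
      = 0.00179932 V

Levels = 8192; step size = 0.00179932 V


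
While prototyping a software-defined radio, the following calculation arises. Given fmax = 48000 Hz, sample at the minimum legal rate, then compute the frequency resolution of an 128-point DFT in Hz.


Step 1 — Nyquist sampling rate:
fs = 2 * fmax = 2 * 48000 = 96000 Hz

Step 2 — DFT bin spacing:
df = fs / N = 96000 / 128 = 750.0 Hz

750.0 Hz


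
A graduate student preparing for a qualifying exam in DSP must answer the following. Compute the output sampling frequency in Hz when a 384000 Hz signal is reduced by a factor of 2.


Decimation reduces the sample rate:
fs_out = fs_in / M
       = 384000 / 2
       = 192000.0 Hz

192000.0 Hz


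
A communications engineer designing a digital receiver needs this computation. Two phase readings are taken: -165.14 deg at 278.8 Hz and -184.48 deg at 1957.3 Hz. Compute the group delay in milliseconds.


Group delay from phase difference:
tau = -d(phi)/d(omega)
d(phi) = -19.34 deg = -0.337547 rad
d(omega) = 2*pi*(1957.3 - 278.8) = 10546.3265 rad/s
tau = -(-0.337547) / 10546.3265
    = 0.032 ms

0.032 ms


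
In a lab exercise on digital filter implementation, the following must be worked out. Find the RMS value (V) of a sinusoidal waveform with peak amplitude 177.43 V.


RMS voltage for a sinusoidal waveform:
V_rms = V_peak / sqrt(2)
      = 177.43 / 1.414214
      = 125.462 V

125.462 V


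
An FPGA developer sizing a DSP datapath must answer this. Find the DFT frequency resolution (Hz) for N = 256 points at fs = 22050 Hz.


DFT frequency resolution:
df = fs / N
   = 22050 / 256
   = 86.1328 Hz

86.1328 Hz


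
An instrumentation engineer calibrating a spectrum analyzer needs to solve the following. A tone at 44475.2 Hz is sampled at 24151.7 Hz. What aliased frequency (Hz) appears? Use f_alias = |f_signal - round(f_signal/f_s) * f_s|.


Compute the nearest integer multiple of fs to the signal:
n = round(44475.2 / 24151.7) = 2
f_alias = |44475.2 - 2 * 24151.7|
        = |44475.2 - 48303.4|
        = 3828.2 Hz

3828.2


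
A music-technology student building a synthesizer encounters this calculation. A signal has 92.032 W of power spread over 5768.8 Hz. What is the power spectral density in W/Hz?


Power spectral density:
PSD = P / BW
    = 92.032 / 5768.8
    = 0.0159534 W/Hz

0.0159534 W/Hz


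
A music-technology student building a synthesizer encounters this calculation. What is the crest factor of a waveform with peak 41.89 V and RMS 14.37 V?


Crest factor is the ratio of peak to RMS:
CF = V_peak / V_rms
   = 41.89 / 14.37
   = 2.9151

2.9151


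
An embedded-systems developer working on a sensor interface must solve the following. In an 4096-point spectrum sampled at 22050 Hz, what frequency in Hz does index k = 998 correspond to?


Frequency of DFT bin k:
f_k = k * fs / N
    = 998 * 22050 / 4096
    = 22005900 / 4096
    = 5372.534 Hz

5372.534 Hz


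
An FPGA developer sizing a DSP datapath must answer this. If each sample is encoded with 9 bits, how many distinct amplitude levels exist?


Number of quantization levels = 2^N
= 2^9
= 512

512


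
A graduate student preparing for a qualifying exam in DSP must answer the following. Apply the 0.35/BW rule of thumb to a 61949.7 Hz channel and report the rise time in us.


Rise time from bandwidth relationship:
tr = 0.35 / BW
   = 0.35 / 61949.7
   = 5.649744874e-06 s
   = 5.6497 us

5.6497 us


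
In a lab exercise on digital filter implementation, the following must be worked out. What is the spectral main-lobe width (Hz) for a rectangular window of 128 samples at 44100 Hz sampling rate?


Main lobe width for a rectangular window:
Width = 2 * fs / N
      = 2 * 44100 / 128
      = 88200 / 128
      = 689.062 Hz

689.062 Hz


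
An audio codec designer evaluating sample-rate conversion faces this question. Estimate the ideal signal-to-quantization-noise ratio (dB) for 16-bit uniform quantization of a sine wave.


Theoretical SNR for a full-scale sinusoid:
SNR = 6.02 * N + 1.76
    = 6.02 * 16 + 1.76
    = 96.32 + 1.76
    = 98.08 dB

98.08 dB


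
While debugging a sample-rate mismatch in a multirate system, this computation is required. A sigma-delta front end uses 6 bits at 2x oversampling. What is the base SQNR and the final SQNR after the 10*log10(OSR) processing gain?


Step 1 — baseline SQNR at Nyquist:
SQNR_base = 6.02*N + 1.76
          = 6.02*6 + 1.76
          = 37.88 dB

Step 2 — oversampling processing gain:
G = 10*log10(OSR) = 10*log10(2) = 3.01 dB

Step 3 — total:
SQNR_total = 37.88 + 3.01 = 40.89 dB

Base SQNR = 37.88 dB; oversampled SQNR = 40.89 dB


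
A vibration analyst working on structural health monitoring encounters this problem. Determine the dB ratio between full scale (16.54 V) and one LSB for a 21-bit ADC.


Dynamic range from full-scale to LSB:
V_min = V_max / 2^bits = 16.54 / 2^21
DR = 20 * log10(V_max / V_min)
   = 20 * log10(2^21)
   = 20 * 21 * log10(2)
   = 126.43 dB

126.43 dB


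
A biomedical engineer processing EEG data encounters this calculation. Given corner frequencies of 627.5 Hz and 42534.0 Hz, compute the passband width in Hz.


Bandwidth is the difference of -3dB frequencies:
BW = f_high - f_low
   = 42534.0 - 627.5
   = 41906.5 Hz

41906.5 Hz


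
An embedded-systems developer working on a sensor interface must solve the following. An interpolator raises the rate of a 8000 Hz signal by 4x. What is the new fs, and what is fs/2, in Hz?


Step 1 — output sample rate after interpolation by L:
fs_out = L * fs_in = 4 * 8000 = 32000 Hz

Step 2 — Nyquist frequency of the output stream:
f_Nyq = fs_out / 2 = 32000 / 2 = 16000.0 Hz

fs_out = 32000 Hz; f_Nyquist = 16000.0 Hz


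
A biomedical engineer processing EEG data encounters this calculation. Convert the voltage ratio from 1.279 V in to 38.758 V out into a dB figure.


Voltage gain in dB:
G = 20 * log10(Vout / Vin)
  = 20 * log10(38.758 / 1.279)
  = 20 * log10(30.303362)
  = 20 * 1.481491
  = 29.63 dB

29.63 dB


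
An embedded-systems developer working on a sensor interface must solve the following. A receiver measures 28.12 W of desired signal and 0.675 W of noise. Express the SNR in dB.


SNR in decibels:
SNR = 10 * log10(Ps / Pn)
    = 10 * log10(28.12 / 0.675)
    = 10 * log10(41.6593)
    = 10 * 1.6197
    = 16.2 dB

16.2 dB


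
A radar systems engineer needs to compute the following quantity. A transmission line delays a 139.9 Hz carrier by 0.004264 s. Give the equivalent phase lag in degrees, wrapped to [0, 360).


Phase shift from frequency and time delay:
phi = 360 * f * t_delay
    = 360 * 139.9 * 0.004264
    = 214.75 degrees
    mod 360 = 214.75 degrees

214.75 degrees


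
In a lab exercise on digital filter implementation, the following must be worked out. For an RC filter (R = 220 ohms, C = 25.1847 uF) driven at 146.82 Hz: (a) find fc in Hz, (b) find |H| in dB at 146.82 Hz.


Step 1 — cutoff frequency:
fc = 1 / (2*pi*R*C)
C = 25.1847 uF = 2.51847e-05 F
fc = 1 / (2*pi*220*2.51847e-05)
   = 28.725 Hz

Step 2 — magnitude at f = 146.82 Hz:
|H(f)| = 1 / sqrt(1 + (f/fc)^2)
f/fc = 146.82 / 28.725 = 5.111227
|H| = 1 / sqrt(1 + 26.124641) = 0.1920074
|H|_dB = 20*log10(0.1920074) = -14.33 dB

fc = 28.725 Hz; |H(146.82 Hz)| = -14.33 dB


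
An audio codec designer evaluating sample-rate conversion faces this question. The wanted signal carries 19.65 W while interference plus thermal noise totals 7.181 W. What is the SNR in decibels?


SNR in decibels:
SNR = 10 * log10(Ps / Pn)
    = 10 * log10(19.65 / 7.181)
    = 10 * log10(2.7364)
    = 10 * 0.4372
    = 4.37 dB

4.37 dB


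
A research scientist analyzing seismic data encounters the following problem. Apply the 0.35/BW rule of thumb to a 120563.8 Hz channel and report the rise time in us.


Rise time from bandwidth relationship:
tr = 0.35 / BW
   = 0.35 / 120563.8
   = 2.903027277e-06 s
   = 2.903 us

2.903 us


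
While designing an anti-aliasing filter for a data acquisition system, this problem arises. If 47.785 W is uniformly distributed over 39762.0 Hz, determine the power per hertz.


Power spectral density:
PSD = P / BW
    = 47.785 / 39762.0
    = 0.00120178 W/Hz

0.00120178 W/Hz


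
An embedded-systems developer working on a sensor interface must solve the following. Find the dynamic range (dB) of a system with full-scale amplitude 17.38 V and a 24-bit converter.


Dynamic range from full-scale to LSB:
V_min = V_max / 2^bits = 17.38 / 2^24
DR = 20 * log10(V_max / V_min)
   = 20 * log10(2^24)
   = 20 * 24 * log10(2)
   = 144.49 dB

144.49 dB


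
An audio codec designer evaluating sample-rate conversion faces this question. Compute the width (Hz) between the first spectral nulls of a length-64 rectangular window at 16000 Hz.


Main lobe width for a rectangular window:
Width = 2 * fs / N
      = 2 * 16000 / 64
      = 32000 / 64
      = 500.0 Hz

500.0 Hz


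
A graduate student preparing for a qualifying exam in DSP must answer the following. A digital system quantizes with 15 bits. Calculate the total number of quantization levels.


Number of quantization levels = 2^N
= 2^15
= 32768

32768


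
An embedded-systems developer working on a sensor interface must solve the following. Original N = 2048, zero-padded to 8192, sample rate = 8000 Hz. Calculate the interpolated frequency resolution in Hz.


Frequency resolution after zero-padding:
N_padded = 2048 * 4 = 8192
df = fs / N_padded
   = 8000 / 8192
   = 0.9766 Hz

0.9766 Hz


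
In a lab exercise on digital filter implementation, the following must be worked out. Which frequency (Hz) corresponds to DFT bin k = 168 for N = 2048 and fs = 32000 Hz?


Frequency of DFT bin k:
f_k = k * fs / N
    = 168 * 32000 / 2048
    = 5376000 / 2048
    = 2625.0 Hz

2625.0 Hz


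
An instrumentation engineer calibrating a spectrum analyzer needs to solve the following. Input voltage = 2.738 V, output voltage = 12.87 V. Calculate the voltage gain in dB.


Voltage gain in dB:
G = 20 * log10(Vout / Vin)
  = 20 * log10(12.87 / 2.738)
  = 20 * log10(4.700511)
  = 20 * 0.672145
  = 13.44 dB

13.44 dB


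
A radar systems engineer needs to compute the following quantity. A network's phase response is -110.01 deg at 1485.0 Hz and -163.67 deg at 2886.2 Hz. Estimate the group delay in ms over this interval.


Group delay from phase difference:
tau = -d(phi)/d(omega)
d(phi) = -53.66 deg = -0.936544 rad
d(omega) = 2*pi*(2886.2 - 1485.0) = 8803.9993 rad/s
tau = -(-0.936544) / 8803.9993
    = 0.1064 ms

0.1064 ms


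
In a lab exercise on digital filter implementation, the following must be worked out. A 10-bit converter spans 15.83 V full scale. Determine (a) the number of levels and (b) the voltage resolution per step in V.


Step 1 — number of quantization levels:
L = 2^N = 2^10 = 1024

Step 2 — LSB step size:
delta = Vfs / L
      = 15.83 / 1024
      = 0.01545898 V

Levels = 1024; step size = 0.01545898 V


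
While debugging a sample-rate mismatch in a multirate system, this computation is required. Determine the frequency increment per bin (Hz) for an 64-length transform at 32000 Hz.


DFT frequency resolution:
df = fs / N
   = 32000 / 64
   = 500.0 Hz

500.0 Hz


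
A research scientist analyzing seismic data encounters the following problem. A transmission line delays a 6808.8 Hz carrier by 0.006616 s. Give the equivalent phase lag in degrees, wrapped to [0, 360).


Phase shift from frequency and time delay:
phi = 360 * f * t_delay
    = 360 * 6808.8 * 0.006616
    = 16216.93 degrees
    mod 360 = 16.93 degrees

16.93 degrees


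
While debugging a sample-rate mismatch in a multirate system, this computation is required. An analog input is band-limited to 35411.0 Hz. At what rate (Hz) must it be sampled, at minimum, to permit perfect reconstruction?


The Nyquist rate is twice the maximum frequency component.
fs_min = 2 * fmax
      = 2 * 35411.0
      = 70822.0 Hz

70822.0


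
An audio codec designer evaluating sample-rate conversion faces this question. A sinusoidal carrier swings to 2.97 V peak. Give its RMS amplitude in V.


RMS voltage for a sinusoidal waveform:
V_rms = V_peak / sqrt(2)
      = 2.97 / 1.414214
      = 2.1 V

2.1 V


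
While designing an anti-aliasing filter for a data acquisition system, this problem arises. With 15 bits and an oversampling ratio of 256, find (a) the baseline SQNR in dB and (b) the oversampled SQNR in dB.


Step 1 — baseline SQNR at Nyquist:
SQNR_base = 6.02*N + 1.76
          = 6.02*15 + 1.76
          = 92.06 dB

Step 2 — oversampling processing gain:
G = 10*log10(OSR) = 10*log10(256) = 24.08 dB

Step 3 — total:
SQNR_total = 92.06 + 24.08 = 116.14 dB

Base SQNR = 92.06 dB; oversampled SQNR = 116.14 dB


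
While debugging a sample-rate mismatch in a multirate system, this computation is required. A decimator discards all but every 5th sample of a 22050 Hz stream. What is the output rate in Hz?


Decimation reduces the sample rate:
fs_out = fs_in / M
       = 22050 / 5
       = 4410.0 Hz

4410.0 Hz


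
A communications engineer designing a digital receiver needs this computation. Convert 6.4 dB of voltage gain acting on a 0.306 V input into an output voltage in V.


Output voltage from dB gain:
V_out = V_in * 10^(gain_dB / 20)
      = 0.306 * 10^(6.4 / 20)
      = 0.306 * 2.089296
      = 0.6393 V

0.6393 V


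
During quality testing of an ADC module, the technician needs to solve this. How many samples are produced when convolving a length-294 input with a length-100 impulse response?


Linear convolution output length:
L = N + M - 1
  = 294 + 100 - 1
  = 393 samples

393


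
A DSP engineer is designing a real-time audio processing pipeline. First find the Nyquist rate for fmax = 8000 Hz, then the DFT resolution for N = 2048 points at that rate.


Step 1 — Nyquist sampling rate:
fs = 2 * fmax = 2 * 8000 = 16000 Hz

Step 2 — DFT bin spacing:
df = fs / N = 16000 / 2048 = 7.8125 Hz

7.8125 Hz


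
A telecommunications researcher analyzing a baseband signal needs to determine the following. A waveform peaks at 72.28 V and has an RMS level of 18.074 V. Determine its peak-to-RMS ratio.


Crest factor is the ratio of peak to RMS:
CF = V_peak / V_rms
   = 72.28 / 18.074
   = 3.9991

3.9991
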